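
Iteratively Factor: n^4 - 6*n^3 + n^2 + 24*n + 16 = (n - 4)*(n^3 - 2*n^2 - 7*n - 4) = (n - 4)^2*(n^2 + 2*n + 1) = (n - 4)^2*(n + 1)*(n + 1)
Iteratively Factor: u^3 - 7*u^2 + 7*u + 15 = (u + 1)*(u^2 - 8*u + 15) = (u - 3)*(u + 1)*(u - 5)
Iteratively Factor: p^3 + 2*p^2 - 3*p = (p - 1)*(p^2 + 3*p) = p*(p - 1)*(p + 3)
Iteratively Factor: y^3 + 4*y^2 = (y)*(y^2 + 4*y) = y^2*(y + 4)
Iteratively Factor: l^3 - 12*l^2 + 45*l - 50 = (l - 5)*(l^2 - 7*l + 10) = (l - 5)^2*(l - 2)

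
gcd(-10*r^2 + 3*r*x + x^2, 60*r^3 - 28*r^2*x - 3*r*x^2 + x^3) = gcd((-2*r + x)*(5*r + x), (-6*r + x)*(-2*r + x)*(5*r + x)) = -10*r^2 + 3*r*x + x^2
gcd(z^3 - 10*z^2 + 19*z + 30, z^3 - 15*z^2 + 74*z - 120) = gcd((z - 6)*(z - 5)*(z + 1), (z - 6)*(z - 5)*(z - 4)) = z^2 - 11*z + 30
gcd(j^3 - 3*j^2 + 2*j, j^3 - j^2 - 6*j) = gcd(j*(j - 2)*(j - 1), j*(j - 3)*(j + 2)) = j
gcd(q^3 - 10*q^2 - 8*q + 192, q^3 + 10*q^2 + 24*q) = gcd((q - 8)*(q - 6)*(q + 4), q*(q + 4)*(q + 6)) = q + 4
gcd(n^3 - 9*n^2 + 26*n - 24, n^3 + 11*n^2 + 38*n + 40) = 1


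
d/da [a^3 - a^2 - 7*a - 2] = 3*a^2 - 2*a - 7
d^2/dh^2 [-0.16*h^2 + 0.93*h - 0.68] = -0.320000000000000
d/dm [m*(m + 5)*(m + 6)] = 3*m^2 + 22*m + 30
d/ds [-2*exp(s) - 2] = -2*exp(s)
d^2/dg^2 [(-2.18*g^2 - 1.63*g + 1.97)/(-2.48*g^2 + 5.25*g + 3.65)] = (76.817504*g^3 + 45.702432*g^2 + 242.42496*g - 148.64478)/(15.252992*g^6 - 96.8688*g^5 + 137.71812*g^4 + 140.434875*g^3 - 202.689975*g^2 - 209.829375*g - 48.627125)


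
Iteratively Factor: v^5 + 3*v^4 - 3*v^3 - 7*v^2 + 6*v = (v - 1)*(v^4 + 4*v^3 + v^2 - 6*v) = (v - 1)*(v + 2)*(v^3 + 2*v^2 - 3*v) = (v - 1)*(v + 2)*(v + 3)*(v^2 - v) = (v - 1)^2*(v + 2)*(v + 3)*(v)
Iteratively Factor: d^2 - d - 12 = (d + 3)*(d - 4)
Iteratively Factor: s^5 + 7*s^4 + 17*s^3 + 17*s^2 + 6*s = (s + 1)*(s^4 + 6*s^3 + 11*s^2 + 6*s) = (s + 1)^2*(s^3 + 5*s^2 + 6*s) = (s + 1)^2*(s + 2)*(s^2 + 3*s) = s*(s + 1)^2*(s + 2)*(s + 3)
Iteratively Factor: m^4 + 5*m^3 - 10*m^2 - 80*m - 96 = (m + 4)*(m^3 + m^2 - 14*m - 24) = (m - 4)*(m + 4)*(m^2 + 5*m + 6) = (m - 4)*(m + 3)*(m + 4)*(m + 2)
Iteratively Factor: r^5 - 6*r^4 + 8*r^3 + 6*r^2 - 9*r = (r + 1)*(r^4 - 7*r^3 + 15*r^2 - 9*r) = (r - 3)*(r + 1)*(r^3 - 4*r^2 + 3*r) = (r - 3)*(r - 1)*(r + 1)*(r^2 - 3*r) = r*(r - 3)*(r - 1)*(r + 1)*(r - 3)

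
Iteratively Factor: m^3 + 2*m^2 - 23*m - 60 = (m - 5)*(m^2 + 7*m + 12) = (m - 5)*(m + 3)*(m + 4)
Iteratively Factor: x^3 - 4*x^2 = (x - 4)*(x^2) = x*(x - 4)*(x)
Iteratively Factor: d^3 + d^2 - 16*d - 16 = (d - 4)*(d^2 + 5*d + 4) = (d - 4)*(d + 4)*(d + 1)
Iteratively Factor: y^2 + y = (y)*(y + 1)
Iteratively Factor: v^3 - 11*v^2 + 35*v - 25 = (v - 5)*(v^2 - 6*v + 5) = (v - 5)*(v - 1)*(v - 5)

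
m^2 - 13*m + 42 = (m - 7)*(m - 6)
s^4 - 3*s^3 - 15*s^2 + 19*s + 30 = (s - 5)*(s - 2)*(s + 1)*(s + 3)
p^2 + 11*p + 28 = (p + 4)*(p + 7)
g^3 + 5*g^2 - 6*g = g*(g - 1)*(g + 6)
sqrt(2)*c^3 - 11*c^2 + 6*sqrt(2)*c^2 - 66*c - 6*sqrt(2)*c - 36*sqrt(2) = (c + 6)*(c - 6*sqrt(2))*(sqrt(2)*c + 1)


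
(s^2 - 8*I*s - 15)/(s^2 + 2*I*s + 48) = (s^2 - 8*I*s - 15)/(s^2 + 2*I*s + 48)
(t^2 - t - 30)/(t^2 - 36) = (t + 5)/(t + 6)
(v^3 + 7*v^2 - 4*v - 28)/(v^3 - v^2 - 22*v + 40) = (v^2 + 9*v + 14)/(v^2 + v - 20)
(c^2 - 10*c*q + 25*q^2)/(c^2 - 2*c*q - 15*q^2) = (c - 5*q)/(c + 3*q)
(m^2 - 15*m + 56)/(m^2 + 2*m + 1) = (m^2 - 15*m + 56)/(m^2 + 2*m + 1)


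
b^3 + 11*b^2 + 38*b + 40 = (b + 2)*(b + 4)*(b + 5)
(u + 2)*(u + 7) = u^2 + 9*u + 14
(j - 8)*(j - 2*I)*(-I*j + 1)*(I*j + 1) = j^4 - 8*j^3 - 2*I*j^3 + j^2 + 16*I*j^2 - 8*j - 2*I*j + 16*I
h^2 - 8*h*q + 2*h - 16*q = (h + 2)*(h - 8*q)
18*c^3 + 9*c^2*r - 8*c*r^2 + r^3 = (-6*c + r)*(-3*c + r)*(c + r)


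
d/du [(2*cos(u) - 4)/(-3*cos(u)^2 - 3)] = 2*(sin(u)^2 + 4*cos(u))*sin(u)/(3*(cos(u)^2 + 1)^2)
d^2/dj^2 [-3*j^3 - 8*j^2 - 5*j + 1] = -18*j - 16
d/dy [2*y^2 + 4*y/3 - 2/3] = 4*y + 4/3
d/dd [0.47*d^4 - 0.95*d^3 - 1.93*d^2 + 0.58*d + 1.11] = 1.88*d^3 - 2.85*d^2 - 3.86*d + 0.58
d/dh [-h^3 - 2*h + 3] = -3*h^2 - 2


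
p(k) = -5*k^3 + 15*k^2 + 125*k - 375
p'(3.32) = 59.26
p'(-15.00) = -3700.00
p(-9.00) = 3360.00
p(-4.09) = -293.24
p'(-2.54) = -47.97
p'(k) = -15*k^2 + 30*k + 125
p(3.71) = 39.89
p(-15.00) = 18000.00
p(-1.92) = -524.31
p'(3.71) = 29.84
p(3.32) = 22.36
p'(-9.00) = -1360.00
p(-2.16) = -524.63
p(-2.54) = -513.79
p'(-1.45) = 49.96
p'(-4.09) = -248.62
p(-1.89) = -523.91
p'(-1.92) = 12.10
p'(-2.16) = -9.78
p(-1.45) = -509.47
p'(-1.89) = 14.72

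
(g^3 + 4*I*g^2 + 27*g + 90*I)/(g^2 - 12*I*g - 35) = (g^2 + 9*I*g - 18)/(g - 7*I)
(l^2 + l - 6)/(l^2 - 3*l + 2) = (l + 3)/(l - 1)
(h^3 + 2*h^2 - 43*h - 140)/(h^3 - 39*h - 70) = (h + 4)/(h + 2)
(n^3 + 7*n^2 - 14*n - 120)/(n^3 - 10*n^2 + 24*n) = (n^2 + 11*n + 30)/(n*(n - 6))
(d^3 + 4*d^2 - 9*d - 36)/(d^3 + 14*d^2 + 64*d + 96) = (d^2 - 9)/(d^2 + 10*d + 24)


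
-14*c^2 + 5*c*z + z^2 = (-2*c + z)*(7*c + z)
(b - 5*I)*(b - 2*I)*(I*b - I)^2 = -b^4 + 2*b^3 + 7*I*b^3 + 9*b^2 - 14*I*b^2 - 20*b + 7*I*b + 10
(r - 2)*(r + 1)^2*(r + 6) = r^4 + 6*r^3 - 3*r^2 - 20*r - 12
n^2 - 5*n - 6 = (n - 6)*(n + 1)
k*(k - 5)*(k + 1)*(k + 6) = k^4 + 2*k^3 - 29*k^2 - 30*k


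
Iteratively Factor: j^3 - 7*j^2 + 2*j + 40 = (j - 5)*(j^2 - 2*j - 8) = (j - 5)*(j - 4)*(j + 2)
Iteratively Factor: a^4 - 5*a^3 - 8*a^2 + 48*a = (a - 4)*(a^3 - a^2 - 12*a) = a*(a - 4)*(a^2 - a - 12) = a*(a - 4)*(a + 3)*(a - 4)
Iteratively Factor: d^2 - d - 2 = (d + 1)*(d - 2)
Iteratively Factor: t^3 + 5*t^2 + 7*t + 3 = (t + 1)*(t^2 + 4*t + 3) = (t + 1)*(t + 3)*(t + 1)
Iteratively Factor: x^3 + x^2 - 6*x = (x - 2)*(x^2 + 3*x) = (x - 2)*(x + 3)*(x)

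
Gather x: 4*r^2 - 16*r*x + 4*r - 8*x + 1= 4*r^2 + 4*r + x*(-16*r - 8) + 1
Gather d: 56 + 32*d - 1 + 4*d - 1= 36*d + 54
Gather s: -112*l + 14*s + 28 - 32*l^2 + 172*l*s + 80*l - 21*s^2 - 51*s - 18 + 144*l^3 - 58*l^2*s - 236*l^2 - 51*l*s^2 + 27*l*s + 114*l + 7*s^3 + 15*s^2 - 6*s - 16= 144*l^3 - 268*l^2 + 82*l + 7*s^3 + s^2*(-51*l - 6) + s*(-58*l^2 + 199*l - 43) - 6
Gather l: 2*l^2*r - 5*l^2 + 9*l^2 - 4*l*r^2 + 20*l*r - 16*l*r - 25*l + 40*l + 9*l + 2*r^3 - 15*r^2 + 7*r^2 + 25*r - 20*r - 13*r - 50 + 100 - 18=l^2*(2*r + 4) + l*(-4*r^2 + 4*r + 24) + 2*r^3 - 8*r^2 - 8*r + 32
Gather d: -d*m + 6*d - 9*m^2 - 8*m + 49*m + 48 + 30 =d*(6 - m) - 9*m^2 + 41*m + 78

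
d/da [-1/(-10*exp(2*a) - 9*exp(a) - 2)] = (-20*exp(a) - 9)*exp(a)/(10*exp(2*a) + 9*exp(a) + 2)^2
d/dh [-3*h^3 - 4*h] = -9*h^2 - 4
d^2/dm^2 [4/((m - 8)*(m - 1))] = 8*((m - 8)^2 + (m - 8)*(m - 1) + (m - 1)^2)/((m - 8)^3*(m - 1)^3)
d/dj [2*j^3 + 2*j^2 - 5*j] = 6*j^2 + 4*j - 5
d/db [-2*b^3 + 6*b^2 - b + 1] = -6*b^2 + 12*b - 1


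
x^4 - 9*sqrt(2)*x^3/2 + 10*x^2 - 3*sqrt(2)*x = x*(x - 3*sqrt(2))*(x - sqrt(2))*(x - sqrt(2)/2)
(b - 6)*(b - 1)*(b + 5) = b^3 - 2*b^2 - 29*b + 30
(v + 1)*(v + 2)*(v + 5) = v^3 + 8*v^2 + 17*v + 10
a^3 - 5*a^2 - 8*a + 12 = (a - 6)*(a - 1)*(a + 2)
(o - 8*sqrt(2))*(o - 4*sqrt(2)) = o^2 - 12*sqrt(2)*o + 64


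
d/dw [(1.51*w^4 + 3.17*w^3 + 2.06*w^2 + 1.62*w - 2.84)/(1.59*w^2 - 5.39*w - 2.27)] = (4.8018*w^5 - 19.3764*w^4 - 47.8834*w^3 - 35.2669*w^2 - 0.321200000000005*w - 18.985)/(2.5281*w^4 - 17.1402*w^3 + 21.8335*w^2 + 24.4706*w + 5.1529)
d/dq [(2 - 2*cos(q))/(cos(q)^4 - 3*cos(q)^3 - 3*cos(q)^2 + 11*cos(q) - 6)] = 2*(-3*cos(q)^2 + 4*cos(q) + 5)*sin(q)/((cos(q) - 3)^2*(cos(q) - 1)^2*(cos(q) + 2)^2)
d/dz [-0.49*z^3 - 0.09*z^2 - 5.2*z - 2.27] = -1.47*z^2 - 0.18*z - 5.2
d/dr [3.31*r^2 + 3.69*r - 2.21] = 6.62*r + 3.69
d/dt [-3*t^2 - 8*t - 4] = -6*t - 8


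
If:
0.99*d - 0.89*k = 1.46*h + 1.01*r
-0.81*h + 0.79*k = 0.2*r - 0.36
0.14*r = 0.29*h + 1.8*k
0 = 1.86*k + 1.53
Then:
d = -6.18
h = 1.49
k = -0.82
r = -7.49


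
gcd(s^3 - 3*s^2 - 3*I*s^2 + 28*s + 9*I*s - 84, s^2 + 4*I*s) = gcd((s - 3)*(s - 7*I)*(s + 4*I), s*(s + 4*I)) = s + 4*I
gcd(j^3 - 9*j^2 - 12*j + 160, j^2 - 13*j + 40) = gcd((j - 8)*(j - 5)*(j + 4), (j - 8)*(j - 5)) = j^2 - 13*j + 40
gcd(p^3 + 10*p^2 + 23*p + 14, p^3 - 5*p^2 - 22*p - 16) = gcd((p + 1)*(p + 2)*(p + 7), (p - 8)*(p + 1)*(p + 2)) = p^2 + 3*p + 2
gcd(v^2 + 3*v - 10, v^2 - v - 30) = v + 5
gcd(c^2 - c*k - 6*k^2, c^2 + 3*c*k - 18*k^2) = c - 3*k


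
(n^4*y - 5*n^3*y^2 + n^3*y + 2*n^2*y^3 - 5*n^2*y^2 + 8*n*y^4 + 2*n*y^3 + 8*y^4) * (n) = n^5*y - 5*n^4*y^2 + n^4*y + 2*n^3*y^3 - 5*n^3*y^2 + 8*n^2*y^4 + 2*n^2*y^3 + 8*n*y^4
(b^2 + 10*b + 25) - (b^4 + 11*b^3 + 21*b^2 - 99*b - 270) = -b^4 - 11*b^3 - 20*b^2 + 109*b + 295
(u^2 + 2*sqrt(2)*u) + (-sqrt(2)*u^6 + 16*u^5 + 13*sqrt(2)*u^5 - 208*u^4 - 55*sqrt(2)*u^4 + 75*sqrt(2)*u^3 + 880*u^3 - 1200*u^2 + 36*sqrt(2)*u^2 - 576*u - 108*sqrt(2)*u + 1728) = -sqrt(2)*u^6 + 16*u^5 + 13*sqrt(2)*u^5 - 208*u^4 - 55*sqrt(2)*u^4 + 75*sqrt(2)*u^3 + 880*u^3 - 1199*u^2 + 36*sqrt(2)*u^2 - 576*u - 106*sqrt(2)*u + 1728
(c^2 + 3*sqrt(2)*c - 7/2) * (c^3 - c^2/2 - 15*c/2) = c^5 - c^4/2 + 3*sqrt(2)*c^4 - 11*c^3 - 3*sqrt(2)*c^3/2 - 45*sqrt(2)*c^2/2 + 7*c^2/4 + 105*c/4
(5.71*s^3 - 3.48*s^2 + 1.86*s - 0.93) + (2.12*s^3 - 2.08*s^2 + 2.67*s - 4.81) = 7.83*s^3 - 5.56*s^2 + 4.53*s - 5.74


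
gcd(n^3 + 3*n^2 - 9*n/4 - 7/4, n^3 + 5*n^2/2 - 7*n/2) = n^2 + 5*n/2 - 7/2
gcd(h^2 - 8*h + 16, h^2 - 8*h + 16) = h^2 - 8*h + 16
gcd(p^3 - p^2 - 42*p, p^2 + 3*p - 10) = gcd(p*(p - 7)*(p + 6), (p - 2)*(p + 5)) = 1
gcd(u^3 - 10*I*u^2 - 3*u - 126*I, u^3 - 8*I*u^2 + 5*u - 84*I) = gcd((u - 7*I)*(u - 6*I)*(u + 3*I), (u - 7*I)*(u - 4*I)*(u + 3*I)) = u^2 - 4*I*u + 21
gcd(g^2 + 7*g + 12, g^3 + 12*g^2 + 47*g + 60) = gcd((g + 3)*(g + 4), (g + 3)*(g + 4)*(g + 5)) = g^2 + 7*g + 12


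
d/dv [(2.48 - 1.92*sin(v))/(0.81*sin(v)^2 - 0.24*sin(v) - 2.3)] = (1.5552*sin(v)^2 - 4.0176*sin(v) + 5.0112)*cos(v)/(0.6561*sin(v)^4 - 0.3888*sin(v)^3 - 3.6684*sin(v)^2 + 1.104*sin(v) + 5.29)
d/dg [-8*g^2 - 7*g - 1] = -16*g - 7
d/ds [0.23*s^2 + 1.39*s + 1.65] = 0.46*s + 1.39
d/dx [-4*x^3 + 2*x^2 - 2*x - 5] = -12*x^2 + 4*x - 2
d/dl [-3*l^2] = -6*l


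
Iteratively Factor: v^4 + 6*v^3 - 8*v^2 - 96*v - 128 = (v - 4)*(v^3 + 10*v^2 + 32*v + 32) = (v - 4)*(v + 2)*(v^2 + 8*v + 16) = (v - 4)*(v + 2)*(v + 4)*(v + 4)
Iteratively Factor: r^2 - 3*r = (r)*(r - 3)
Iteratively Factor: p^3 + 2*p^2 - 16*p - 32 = (p + 4)*(p^2 - 2*p - 8) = (p + 2)*(p + 4)*(p - 4)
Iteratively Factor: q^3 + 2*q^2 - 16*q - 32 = (q + 4)*(q^2 - 2*q - 8) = (q - 4)*(q + 4)*(q + 2)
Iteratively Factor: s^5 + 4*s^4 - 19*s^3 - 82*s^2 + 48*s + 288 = (s - 4)*(s^4 + 8*s^3 + 13*s^2 - 30*s - 72) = (s - 4)*(s - 2)*(s^3 + 10*s^2 + 33*s + 36) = (s - 4)*(s - 2)*(s + 3)*(s^2 + 7*s + 12) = (s - 4)*(s - 2)*(s + 3)^2*(s + 4)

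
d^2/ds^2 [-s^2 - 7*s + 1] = -2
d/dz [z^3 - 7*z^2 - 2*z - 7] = 3*z^2 - 14*z - 2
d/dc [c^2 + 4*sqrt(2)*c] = 2*c + 4*sqrt(2)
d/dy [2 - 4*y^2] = -8*y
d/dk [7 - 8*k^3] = -24*k^2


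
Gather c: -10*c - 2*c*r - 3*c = c*(-2*r - 13)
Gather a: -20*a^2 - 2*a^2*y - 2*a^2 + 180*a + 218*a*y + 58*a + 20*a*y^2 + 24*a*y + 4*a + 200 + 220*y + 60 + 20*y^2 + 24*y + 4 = a^2*(-2*y - 22) + a*(20*y^2 + 242*y + 242) + 20*y^2 + 244*y + 264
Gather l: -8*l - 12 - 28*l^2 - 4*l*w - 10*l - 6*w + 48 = -28*l^2 + l*(-4*w - 18) - 6*w + 36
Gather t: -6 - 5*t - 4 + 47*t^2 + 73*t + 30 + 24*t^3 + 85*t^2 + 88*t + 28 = 24*t^3 + 132*t^2 + 156*t + 48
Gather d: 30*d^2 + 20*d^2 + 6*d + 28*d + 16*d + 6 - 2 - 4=50*d^2 + 50*d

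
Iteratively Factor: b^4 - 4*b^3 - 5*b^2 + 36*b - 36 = (b - 3)*(b^3 - b^2 - 8*b + 12) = (b - 3)*(b - 2)*(b^2 + b - 6) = (b - 3)*(b - 2)^2*(b + 3)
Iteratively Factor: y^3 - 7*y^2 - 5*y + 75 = (y - 5)*(y^2 - 2*y - 15) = (y - 5)*(y + 3)*(y - 5)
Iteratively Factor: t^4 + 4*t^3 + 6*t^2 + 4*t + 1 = (t + 1)*(t^3 + 3*t^2 + 3*t + 1) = (t + 1)^2*(t^2 + 2*t + 1) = (t + 1)^3*(t + 1)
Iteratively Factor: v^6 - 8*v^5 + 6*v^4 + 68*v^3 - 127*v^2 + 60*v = (v - 5)*(v^5 - 3*v^4 - 9*v^3 + 23*v^2 - 12*v) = (v - 5)*(v - 1)*(v^4 - 2*v^3 - 11*v^2 + 12*v) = v*(v - 5)*(v - 1)*(v^3 - 2*v^2 - 11*v + 12) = v*(v - 5)*(v - 4)*(v - 1)*(v^2 + 2*v - 3) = v*(v - 5)*(v - 4)*(v - 1)*(v + 3)*(v - 1)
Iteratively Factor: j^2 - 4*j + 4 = (j - 2)*(j - 2)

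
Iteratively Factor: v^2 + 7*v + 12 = (v + 4)*(v + 3)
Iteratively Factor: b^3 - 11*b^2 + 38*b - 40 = (b - 5)*(b^2 - 6*b + 8) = (b - 5)*(b - 2)*(b - 4)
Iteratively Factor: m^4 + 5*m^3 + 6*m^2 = (m + 2)*(m^3 + 3*m^2) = m*(m + 2)*(m^2 + 3*m) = m^2*(m + 2)*(m + 3)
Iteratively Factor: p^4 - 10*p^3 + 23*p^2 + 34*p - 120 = (p - 3)*(p^3 - 7*p^2 + 2*p + 40) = (p - 3)*(p + 2)*(p^2 - 9*p + 20) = (p - 5)*(p - 3)*(p + 2)*(p - 4)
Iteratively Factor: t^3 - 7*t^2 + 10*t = (t)*(t^2 - 7*t + 10) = t*(t - 5)*(t - 2)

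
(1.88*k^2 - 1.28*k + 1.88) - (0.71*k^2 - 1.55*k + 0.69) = 1.17*k^2 + 0.27*k + 1.19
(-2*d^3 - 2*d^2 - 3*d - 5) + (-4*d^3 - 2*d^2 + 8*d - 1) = -6*d^3 - 4*d^2 + 5*d - 6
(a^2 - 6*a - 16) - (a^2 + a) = -7*a - 16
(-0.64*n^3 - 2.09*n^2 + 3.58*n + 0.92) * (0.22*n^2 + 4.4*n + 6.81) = -0.1408*n^5 - 3.2758*n^4 - 12.7668*n^3 + 1.7215*n^2 + 28.4278*n + 6.2652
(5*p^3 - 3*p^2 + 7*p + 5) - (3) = 5*p^3 - 3*p^2 + 7*p + 2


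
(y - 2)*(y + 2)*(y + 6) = y^3 + 6*y^2 - 4*y - 24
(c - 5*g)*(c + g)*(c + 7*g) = c^3 + 3*c^2*g - 33*c*g^2 - 35*g^3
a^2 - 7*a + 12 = (a - 4)*(a - 3)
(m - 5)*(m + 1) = m^2 - 4*m - 5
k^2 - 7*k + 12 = (k - 4)*(k - 3)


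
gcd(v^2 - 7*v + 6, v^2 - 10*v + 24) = v - 6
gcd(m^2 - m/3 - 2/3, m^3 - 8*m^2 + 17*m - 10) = m - 1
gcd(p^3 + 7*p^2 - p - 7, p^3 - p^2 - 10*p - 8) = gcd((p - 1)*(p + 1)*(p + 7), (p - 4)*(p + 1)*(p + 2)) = p + 1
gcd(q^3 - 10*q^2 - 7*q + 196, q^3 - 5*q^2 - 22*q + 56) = q^2 - 3*q - 28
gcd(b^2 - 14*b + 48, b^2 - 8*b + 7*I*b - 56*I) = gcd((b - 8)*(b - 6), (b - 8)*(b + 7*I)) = b - 8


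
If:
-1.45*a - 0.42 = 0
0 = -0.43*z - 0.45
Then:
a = -0.29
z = -1.05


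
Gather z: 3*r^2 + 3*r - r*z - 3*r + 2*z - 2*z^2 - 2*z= 3*r^2 - r*z - 2*z^2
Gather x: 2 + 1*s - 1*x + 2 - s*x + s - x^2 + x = -s*x + 2*s - x^2 + 4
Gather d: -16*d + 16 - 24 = -16*d - 8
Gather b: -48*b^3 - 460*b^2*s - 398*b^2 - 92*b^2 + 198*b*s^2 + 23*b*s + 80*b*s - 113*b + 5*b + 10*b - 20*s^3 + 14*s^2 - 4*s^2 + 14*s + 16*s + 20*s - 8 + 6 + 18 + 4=-48*b^3 + b^2*(-460*s - 490) + b*(198*s^2 + 103*s - 98) - 20*s^3 + 10*s^2 + 50*s + 20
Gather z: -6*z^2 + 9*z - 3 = -6*z^2 + 9*z - 3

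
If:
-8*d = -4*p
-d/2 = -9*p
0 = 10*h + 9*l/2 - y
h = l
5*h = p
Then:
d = 0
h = 0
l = 0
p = 0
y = 0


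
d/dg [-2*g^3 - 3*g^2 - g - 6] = -6*g^2 - 6*g - 1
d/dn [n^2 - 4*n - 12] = 2*n - 4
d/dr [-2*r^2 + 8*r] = 8 - 4*r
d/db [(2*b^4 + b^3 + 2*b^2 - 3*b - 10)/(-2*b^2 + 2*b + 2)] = (-2*b^5 + 5*b^4/2 + 5*b^3 + b^2 - 8*b + 7/2)/(b^4 - 2*b^3 - b^2 + 2*b + 1)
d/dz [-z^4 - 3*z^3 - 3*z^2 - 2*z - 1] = -4*z^3 - 9*z^2 - 6*z - 2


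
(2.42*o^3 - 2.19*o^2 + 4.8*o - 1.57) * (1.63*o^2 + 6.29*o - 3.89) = 3.9446*o^5 + 11.6521*o^4 - 15.3649*o^3 + 36.152*o^2 - 28.5473*o + 6.1073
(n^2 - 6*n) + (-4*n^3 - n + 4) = -4*n^3 + n^2 - 7*n + 4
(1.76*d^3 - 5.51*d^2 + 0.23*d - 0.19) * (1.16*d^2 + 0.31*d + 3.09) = 2.0416*d^5 - 5.846*d^4 + 3.9971*d^3 - 17.175*d^2 + 0.6518*d - 0.5871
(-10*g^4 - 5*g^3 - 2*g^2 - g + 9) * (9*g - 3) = -90*g^5 - 15*g^4 - 3*g^3 - 3*g^2 + 84*g - 27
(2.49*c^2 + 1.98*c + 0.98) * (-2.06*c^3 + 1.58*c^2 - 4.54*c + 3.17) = -5.1294*c^5 - 0.1446*c^4 - 10.195*c^3 + 0.452500000000001*c^2 + 1.8274*c + 3.1066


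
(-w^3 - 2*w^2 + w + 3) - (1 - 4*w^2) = -w^3 + 2*w^2 + w + 2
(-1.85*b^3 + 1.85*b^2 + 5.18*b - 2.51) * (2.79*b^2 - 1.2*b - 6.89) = -5.1615*b^5 + 7.3815*b^4 + 24.9787*b^3 - 25.9654*b^2 - 32.6782*b + 17.2939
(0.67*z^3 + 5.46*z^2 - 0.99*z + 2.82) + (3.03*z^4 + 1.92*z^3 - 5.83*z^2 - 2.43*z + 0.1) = 3.03*z^4 + 2.59*z^3 - 0.37*z^2 - 3.42*z + 2.92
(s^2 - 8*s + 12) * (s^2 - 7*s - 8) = s^4 - 15*s^3 + 60*s^2 - 20*s - 96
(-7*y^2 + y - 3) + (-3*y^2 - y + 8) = 5 - 10*y^2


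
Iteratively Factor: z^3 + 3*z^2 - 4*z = (z)*(z^2 + 3*z - 4) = z*(z + 4)*(z - 1)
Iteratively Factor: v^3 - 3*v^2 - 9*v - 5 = (v - 5)*(v^2 + 2*v + 1) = (v - 5)*(v + 1)*(v + 1)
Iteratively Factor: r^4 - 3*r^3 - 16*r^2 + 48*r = (r + 4)*(r^3 - 7*r^2 + 12*r) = (r - 4)*(r + 4)*(r^2 - 3*r) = (r - 4)*(r - 3)*(r + 4)*(r)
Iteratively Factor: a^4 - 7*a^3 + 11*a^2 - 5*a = (a - 5)*(a^3 - 2*a^2 + a) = (a - 5)*(a - 1)*(a^2 - a) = a*(a - 5)*(a - 1)*(a - 1)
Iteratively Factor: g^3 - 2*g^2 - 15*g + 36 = (g + 4)*(g^2 - 6*g + 9) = (g - 3)*(g + 4)*(g - 3)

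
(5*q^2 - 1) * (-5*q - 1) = -25*q^3 - 5*q^2 + 5*q + 1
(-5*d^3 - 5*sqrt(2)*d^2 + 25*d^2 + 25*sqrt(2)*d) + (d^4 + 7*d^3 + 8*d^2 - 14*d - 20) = d^4 + 2*d^3 - 5*sqrt(2)*d^2 + 33*d^2 - 14*d + 25*sqrt(2)*d - 20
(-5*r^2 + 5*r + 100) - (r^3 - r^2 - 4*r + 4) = -r^3 - 4*r^2 + 9*r + 96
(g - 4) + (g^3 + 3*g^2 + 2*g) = g^3 + 3*g^2 + 3*g - 4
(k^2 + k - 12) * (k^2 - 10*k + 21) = k^4 - 9*k^3 - k^2 + 141*k - 252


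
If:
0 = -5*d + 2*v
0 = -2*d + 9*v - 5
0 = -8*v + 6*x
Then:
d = 10/41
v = 25/41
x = 100/123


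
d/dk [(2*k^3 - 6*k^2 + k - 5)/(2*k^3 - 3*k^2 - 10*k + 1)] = (6*k^4 - 44*k^3 + 99*k^2 - 42*k - 49)/(4*k^6 - 12*k^5 - 31*k^4 + 64*k^3 + 94*k^2 - 20*k + 1)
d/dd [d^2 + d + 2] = 2*d + 1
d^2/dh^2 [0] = 0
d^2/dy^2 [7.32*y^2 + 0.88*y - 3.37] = 14.6400000000000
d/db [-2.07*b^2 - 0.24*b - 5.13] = -4.14*b - 0.24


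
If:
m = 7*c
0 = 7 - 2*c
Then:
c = 7/2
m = 49/2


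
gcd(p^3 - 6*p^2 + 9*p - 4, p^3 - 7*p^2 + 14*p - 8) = p^2 - 5*p + 4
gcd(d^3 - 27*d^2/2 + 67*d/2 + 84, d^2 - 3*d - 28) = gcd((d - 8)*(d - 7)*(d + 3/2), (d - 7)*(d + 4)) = d - 7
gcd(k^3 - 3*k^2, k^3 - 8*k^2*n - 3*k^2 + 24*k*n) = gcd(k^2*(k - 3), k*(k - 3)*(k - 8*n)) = k^2 - 3*k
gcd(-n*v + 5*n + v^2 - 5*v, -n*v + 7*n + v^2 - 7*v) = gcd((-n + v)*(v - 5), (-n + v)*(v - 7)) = -n + v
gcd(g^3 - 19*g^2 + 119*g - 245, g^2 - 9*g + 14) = g - 7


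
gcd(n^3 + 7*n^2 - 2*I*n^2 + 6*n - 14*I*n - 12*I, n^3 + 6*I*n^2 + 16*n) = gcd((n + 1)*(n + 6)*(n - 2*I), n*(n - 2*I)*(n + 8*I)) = n - 2*I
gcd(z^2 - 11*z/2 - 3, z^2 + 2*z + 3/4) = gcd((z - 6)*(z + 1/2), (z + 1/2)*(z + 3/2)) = z + 1/2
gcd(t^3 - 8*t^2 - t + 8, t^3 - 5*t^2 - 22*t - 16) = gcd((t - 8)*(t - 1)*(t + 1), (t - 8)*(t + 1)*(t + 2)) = t^2 - 7*t - 8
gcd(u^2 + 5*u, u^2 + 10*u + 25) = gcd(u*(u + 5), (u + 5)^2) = u + 5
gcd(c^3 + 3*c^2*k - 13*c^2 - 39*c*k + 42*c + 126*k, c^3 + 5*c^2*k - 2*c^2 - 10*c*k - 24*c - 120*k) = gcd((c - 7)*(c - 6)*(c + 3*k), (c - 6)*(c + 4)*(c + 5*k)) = c - 6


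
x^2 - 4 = (x - 2)*(x + 2)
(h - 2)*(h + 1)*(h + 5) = h^3 + 4*h^2 - 7*h - 10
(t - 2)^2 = t^2 - 4*t + 4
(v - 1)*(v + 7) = v^2 + 6*v - 7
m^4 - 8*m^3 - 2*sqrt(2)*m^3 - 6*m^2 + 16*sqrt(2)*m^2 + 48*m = m*(m - 8)*(m - 3*sqrt(2))*(m + sqrt(2))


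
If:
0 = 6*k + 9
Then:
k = -3/2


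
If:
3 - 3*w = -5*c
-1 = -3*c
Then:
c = 1/3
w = 14/9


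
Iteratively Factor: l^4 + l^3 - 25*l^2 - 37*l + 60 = (l - 1)*(l^3 + 2*l^2 - 23*l - 60) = (l - 1)*(l + 3)*(l^2 - l - 20) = (l - 5)*(l - 1)*(l + 3)*(l + 4)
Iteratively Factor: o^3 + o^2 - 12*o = (o + 4)*(o^2 - 3*o) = o*(o + 4)*(o - 3)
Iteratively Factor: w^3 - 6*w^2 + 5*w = (w)*(w^2 - 6*w + 5) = w*(w - 1)*(w - 5)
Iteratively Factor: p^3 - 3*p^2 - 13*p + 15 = (p + 3)*(p^2 - 6*p + 5) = (p - 5)*(p + 3)*(p - 1)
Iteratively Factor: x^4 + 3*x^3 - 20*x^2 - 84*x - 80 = (x + 2)*(x^3 + x^2 - 22*x - 40) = (x + 2)^2*(x^2 - x - 20) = (x + 2)^2*(x + 4)*(x - 5)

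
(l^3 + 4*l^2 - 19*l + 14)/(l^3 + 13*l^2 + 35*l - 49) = (l - 2)/(l + 7)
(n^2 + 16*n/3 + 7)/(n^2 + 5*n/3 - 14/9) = 3*(n + 3)/(3*n - 2)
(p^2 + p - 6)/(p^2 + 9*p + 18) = (p - 2)/(p + 6)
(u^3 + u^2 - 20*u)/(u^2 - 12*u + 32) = u*(u + 5)/(u - 8)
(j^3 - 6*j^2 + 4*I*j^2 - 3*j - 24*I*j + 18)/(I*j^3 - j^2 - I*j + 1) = (-I*j^2 + j*(3 + 6*I) - 18)/(j^2 - 1)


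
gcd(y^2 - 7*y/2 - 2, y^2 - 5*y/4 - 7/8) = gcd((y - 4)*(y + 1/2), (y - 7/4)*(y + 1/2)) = y + 1/2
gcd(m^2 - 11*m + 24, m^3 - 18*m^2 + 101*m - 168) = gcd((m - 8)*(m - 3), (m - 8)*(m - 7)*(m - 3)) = m^2 - 11*m + 24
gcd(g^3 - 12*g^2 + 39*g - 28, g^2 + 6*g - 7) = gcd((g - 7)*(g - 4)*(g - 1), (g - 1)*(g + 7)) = g - 1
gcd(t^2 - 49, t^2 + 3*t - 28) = t + 7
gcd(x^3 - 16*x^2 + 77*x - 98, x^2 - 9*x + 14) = x^2 - 9*x + 14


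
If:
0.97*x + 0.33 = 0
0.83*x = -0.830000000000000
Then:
No Solution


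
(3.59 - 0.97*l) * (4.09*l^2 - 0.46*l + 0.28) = -3.9673*l^3 + 15.1293*l^2 - 1.923*l + 1.0052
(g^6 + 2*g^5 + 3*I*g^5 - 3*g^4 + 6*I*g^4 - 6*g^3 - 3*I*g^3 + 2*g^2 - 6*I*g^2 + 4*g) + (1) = g^6 + 2*g^5 + 3*I*g^5 - 3*g^4 + 6*I*g^4 - 6*g^3 - 3*I*g^3 + 2*g^2 - 6*I*g^2 + 4*g + 1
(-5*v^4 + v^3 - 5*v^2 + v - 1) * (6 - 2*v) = 10*v^5 - 32*v^4 + 16*v^3 - 32*v^2 + 8*v - 6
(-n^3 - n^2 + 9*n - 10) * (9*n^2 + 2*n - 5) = -9*n^5 - 11*n^4 + 84*n^3 - 67*n^2 - 65*n + 50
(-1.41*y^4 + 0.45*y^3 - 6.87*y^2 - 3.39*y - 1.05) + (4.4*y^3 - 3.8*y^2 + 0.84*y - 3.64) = -1.41*y^4 + 4.85*y^3 - 10.67*y^2 - 2.55*y - 4.69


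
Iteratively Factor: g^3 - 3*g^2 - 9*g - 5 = (g - 5)*(g^2 + 2*g + 1) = (g - 5)*(g + 1)*(g + 1)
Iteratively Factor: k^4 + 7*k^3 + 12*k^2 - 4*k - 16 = (k - 1)*(k^3 + 8*k^2 + 20*k + 16) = (k - 1)*(k + 2)*(k^2 + 6*k + 8) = (k - 1)*(k + 2)^2*(k + 4)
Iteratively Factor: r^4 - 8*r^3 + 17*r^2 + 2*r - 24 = (r - 2)*(r^3 - 6*r^2 + 5*r + 12) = (r - 3)*(r - 2)*(r^2 - 3*r - 4) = (r - 3)*(r - 2)*(r + 1)*(r - 4)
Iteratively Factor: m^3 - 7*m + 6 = (m + 3)*(m^2 - 3*m + 2) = (m - 2)*(m + 3)*(m - 1)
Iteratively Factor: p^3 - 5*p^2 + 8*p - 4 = (p - 1)*(p^2 - 4*p + 4) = (p - 2)*(p - 1)*(p - 2)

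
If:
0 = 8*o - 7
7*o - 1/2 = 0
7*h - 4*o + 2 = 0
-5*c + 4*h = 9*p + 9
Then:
No Solution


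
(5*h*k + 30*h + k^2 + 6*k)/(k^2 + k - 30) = (5*h + k)/(k - 5)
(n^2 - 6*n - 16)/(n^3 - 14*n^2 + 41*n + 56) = (n + 2)/(n^2 - 6*n - 7)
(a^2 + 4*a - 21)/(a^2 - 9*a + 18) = (a + 7)/(a - 6)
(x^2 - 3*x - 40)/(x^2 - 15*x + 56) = (x + 5)/(x - 7)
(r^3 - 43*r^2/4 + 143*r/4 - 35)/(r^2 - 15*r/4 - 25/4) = (4*r^2 - 23*r + 28)/(4*r + 5)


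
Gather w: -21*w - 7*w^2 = -7*w^2 - 21*w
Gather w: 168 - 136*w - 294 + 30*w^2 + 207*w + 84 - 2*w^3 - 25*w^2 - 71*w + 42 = -2*w^3 + 5*w^2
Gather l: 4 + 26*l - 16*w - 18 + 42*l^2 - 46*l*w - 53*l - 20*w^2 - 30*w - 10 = 42*l^2 + l*(-46*w - 27) - 20*w^2 - 46*w - 24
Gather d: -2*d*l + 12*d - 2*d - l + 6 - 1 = d*(10 - 2*l) - l + 5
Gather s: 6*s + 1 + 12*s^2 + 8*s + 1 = 12*s^2 + 14*s + 2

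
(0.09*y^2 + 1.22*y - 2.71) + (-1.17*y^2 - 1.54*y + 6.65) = -1.08*y^2 - 0.32*y + 3.94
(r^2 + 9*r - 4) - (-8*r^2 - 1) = 9*r^2 + 9*r - 3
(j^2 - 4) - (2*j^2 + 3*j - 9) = -j^2 - 3*j + 5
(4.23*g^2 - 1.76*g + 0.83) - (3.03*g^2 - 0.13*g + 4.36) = 1.2*g^2 - 1.63*g - 3.53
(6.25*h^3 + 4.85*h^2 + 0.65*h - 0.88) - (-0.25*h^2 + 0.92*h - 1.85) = 6.25*h^3 + 5.1*h^2 - 0.27*h + 0.97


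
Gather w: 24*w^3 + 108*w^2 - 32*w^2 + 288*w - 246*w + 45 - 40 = 24*w^3 + 76*w^2 + 42*w + 5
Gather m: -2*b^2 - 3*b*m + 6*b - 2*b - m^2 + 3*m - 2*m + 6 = -2*b^2 + 4*b - m^2 + m*(1 - 3*b) + 6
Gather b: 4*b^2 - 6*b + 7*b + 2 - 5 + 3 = 4*b^2 + b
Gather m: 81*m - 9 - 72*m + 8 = 9*m - 1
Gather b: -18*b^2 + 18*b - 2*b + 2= -18*b^2 + 16*b + 2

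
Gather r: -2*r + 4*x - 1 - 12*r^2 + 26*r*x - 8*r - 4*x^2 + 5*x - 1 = -12*r^2 + r*(26*x - 10) - 4*x^2 + 9*x - 2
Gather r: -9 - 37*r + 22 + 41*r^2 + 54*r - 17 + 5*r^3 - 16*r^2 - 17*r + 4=5*r^3 + 25*r^2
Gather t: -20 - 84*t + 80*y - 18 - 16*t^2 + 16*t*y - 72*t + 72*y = -16*t^2 + t*(16*y - 156) + 152*y - 38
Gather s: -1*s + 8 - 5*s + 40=48 - 6*s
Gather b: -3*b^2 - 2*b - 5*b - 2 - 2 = -3*b^2 - 7*b - 4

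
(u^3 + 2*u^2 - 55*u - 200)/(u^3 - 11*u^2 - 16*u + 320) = (u + 5)/(u - 8)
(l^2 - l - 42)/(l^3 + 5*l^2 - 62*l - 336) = (l - 7)/(l^2 - l - 56)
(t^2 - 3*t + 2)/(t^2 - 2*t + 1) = (t - 2)/(t - 1)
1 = 1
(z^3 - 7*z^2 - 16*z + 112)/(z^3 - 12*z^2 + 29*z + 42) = (z^2 - 16)/(z^2 - 5*z - 6)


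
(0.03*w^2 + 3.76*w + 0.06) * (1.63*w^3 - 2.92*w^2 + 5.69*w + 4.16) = 0.0489*w^5 + 6.0412*w^4 - 10.7107*w^3 + 21.344*w^2 + 15.983*w + 0.2496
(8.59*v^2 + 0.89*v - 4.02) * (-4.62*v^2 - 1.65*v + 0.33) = -39.6858*v^4 - 18.2853*v^3 + 19.9386*v^2 + 6.9267*v - 1.3266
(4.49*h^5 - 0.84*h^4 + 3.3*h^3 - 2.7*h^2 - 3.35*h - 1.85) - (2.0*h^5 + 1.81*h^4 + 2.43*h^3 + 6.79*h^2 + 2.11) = 2.49*h^5 - 2.65*h^4 + 0.87*h^3 - 9.49*h^2 - 3.35*h - 3.96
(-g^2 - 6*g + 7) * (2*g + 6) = -2*g^3 - 18*g^2 - 22*g + 42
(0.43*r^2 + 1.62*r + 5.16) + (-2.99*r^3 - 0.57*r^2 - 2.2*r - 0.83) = -2.99*r^3 - 0.14*r^2 - 0.58*r + 4.33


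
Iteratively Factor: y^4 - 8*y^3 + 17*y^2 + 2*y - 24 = (y - 4)*(y^3 - 4*y^2 + y + 6) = (y - 4)*(y - 3)*(y^2 - y - 2) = (y - 4)*(y - 3)*(y + 1)*(y - 2)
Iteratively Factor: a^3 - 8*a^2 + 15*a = (a - 3)*(a^2 - 5*a) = (a - 5)*(a - 3)*(a)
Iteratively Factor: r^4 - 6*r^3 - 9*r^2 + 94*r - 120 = (r - 5)*(r^3 - r^2 - 14*r + 24) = (r - 5)*(r - 2)*(r^2 + r - 12) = (r - 5)*(r - 2)*(r + 4)*(r - 3)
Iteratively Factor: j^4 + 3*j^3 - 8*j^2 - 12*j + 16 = (j + 4)*(j^3 - j^2 - 4*j + 4) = (j - 1)*(j + 4)*(j^2 - 4) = (j - 1)*(j + 2)*(j + 4)*(j - 2)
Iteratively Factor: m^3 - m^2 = (m)*(m^2 - m) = m*(m - 1)*(m)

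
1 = 1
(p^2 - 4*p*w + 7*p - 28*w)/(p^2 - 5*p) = (p^2 - 4*p*w + 7*p - 28*w)/(p*(p - 5))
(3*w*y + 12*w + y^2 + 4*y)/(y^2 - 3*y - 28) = (3*w + y)/(y - 7)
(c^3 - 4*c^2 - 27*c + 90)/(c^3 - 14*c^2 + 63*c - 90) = (c + 5)/(c - 5)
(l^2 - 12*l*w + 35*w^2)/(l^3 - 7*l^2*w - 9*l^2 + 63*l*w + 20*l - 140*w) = (l - 5*w)/(l^2 - 9*l + 20)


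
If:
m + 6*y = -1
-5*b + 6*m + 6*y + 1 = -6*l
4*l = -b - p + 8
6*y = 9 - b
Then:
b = 9 - 6*y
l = 25/3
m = -6*y - 1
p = 6*y - 103/3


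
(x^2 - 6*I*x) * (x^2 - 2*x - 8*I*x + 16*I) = x^4 - 2*x^3 - 14*I*x^3 - 48*x^2 + 28*I*x^2 + 96*x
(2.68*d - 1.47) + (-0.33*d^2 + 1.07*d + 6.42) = -0.33*d^2 + 3.75*d + 4.95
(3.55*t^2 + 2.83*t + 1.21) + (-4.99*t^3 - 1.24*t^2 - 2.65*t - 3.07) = -4.99*t^3 + 2.31*t^2 + 0.18*t - 1.86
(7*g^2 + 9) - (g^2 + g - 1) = 6*g^2 - g + 10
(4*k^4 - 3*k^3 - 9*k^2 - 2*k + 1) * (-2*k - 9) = -8*k^5 - 30*k^4 + 45*k^3 + 85*k^2 + 16*k - 9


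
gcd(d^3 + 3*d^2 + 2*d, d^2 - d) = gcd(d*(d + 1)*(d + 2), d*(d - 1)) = d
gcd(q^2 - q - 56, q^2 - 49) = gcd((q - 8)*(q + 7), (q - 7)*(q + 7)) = q + 7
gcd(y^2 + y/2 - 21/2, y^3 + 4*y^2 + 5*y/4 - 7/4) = y + 7/2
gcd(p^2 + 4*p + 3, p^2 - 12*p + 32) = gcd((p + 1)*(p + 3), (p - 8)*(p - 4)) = 1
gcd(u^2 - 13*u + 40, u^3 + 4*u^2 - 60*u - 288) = u - 8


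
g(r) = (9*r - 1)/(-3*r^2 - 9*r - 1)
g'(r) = (6*r + 9)*(9*r - 1)/(-3*r^2 - 9*r - 1)^2 + 9/(-3*r^2 - 9*r - 1)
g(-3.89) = 3.16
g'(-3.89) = 3.19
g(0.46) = -0.54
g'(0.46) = -0.45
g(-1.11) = -2.08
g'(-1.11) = 0.78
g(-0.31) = -2.52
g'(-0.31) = -6.01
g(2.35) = -0.52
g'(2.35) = 0.08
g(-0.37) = -2.26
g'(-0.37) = -3.28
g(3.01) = -0.47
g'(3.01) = 0.07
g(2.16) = -0.54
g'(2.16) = 0.08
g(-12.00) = 0.34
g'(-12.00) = 0.04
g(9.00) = -0.25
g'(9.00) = 0.02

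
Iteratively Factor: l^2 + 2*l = (l + 2)*(l)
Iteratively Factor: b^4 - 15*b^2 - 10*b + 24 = (b - 4)*(b^3 + 4*b^2 + b - 6) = (b - 4)*(b + 2)*(b^2 + 2*b - 3) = (b - 4)*(b + 2)*(b + 3)*(b - 1)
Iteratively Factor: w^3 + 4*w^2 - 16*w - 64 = (w + 4)*(w^2 - 16) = (w - 4)*(w + 4)*(w + 4)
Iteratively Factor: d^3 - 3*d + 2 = (d - 1)*(d^2 + d - 2) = (d - 1)*(d + 2)*(d - 1)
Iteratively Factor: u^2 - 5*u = (u - 5)*(u)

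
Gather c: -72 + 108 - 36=0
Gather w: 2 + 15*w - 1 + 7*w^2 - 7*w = 7*w^2 + 8*w + 1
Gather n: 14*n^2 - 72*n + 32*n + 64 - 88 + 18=14*n^2 - 40*n - 6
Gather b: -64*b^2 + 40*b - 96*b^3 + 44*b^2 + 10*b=-96*b^3 - 20*b^2 + 50*b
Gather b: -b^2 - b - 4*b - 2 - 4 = -b^2 - 5*b - 6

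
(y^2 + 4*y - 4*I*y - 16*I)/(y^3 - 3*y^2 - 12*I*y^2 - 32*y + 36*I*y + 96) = (y + 4)/(y^2 - y*(3 + 8*I) + 24*I)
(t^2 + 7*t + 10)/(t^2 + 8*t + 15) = (t + 2)/(t + 3)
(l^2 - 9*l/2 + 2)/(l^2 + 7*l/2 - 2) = (l - 4)/(l + 4)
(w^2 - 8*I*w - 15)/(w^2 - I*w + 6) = (w - 5*I)/(w + 2*I)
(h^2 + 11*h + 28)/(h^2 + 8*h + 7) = (h + 4)/(h + 1)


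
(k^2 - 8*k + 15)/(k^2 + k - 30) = (k - 3)/(k + 6)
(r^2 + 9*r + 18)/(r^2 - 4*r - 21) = (r + 6)/(r - 7)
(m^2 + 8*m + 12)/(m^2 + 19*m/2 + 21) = 2*(m + 2)/(2*m + 7)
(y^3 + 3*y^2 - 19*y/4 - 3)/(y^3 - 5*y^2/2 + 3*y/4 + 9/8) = 2*(y + 4)/(2*y - 3)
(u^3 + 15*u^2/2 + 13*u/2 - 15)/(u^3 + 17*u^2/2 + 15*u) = (u - 1)/u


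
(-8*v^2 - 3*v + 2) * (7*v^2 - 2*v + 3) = -56*v^4 - 5*v^3 - 4*v^2 - 13*v + 6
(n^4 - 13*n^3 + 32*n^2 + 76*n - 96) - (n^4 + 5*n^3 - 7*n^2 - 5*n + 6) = -18*n^3 + 39*n^2 + 81*n - 102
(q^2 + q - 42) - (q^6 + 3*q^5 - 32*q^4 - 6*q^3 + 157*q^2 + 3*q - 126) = -q^6 - 3*q^5 + 32*q^4 + 6*q^3 - 156*q^2 - 2*q + 84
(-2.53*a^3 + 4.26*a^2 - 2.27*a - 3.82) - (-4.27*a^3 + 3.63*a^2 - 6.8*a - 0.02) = 1.74*a^3 + 0.63*a^2 + 4.53*a - 3.8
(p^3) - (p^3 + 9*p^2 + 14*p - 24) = -9*p^2 - 14*p + 24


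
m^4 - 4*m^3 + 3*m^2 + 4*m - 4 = (m - 2)^2*(m - 1)*(m + 1)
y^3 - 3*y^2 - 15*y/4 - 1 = (y - 4)*(y + 1/2)^2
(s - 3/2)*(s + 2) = s^2 + s/2 - 3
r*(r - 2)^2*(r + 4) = r^4 - 12*r^2 + 16*r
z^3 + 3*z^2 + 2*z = z*(z + 1)*(z + 2)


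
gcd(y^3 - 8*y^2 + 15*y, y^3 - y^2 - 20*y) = y^2 - 5*y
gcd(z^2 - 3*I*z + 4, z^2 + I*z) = z + I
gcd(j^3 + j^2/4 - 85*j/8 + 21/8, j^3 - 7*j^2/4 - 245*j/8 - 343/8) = j + 7/2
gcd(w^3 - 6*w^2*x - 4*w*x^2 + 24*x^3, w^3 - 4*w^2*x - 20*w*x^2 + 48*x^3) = w^2 - 8*w*x + 12*x^2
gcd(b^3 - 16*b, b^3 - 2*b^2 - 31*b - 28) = b + 4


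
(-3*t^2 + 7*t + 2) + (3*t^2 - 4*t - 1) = 3*t + 1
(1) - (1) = 0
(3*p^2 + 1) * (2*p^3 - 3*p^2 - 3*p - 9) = 6*p^5 - 9*p^4 - 7*p^3 - 30*p^2 - 3*p - 9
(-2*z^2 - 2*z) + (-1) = -2*z^2 - 2*z - 1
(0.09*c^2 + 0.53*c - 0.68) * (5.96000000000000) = 0.5364*c^2 + 3.1588*c - 4.0528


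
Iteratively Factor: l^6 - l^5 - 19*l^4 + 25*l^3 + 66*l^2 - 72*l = (l - 1)*(l^5 - 19*l^3 + 6*l^2 + 72*l) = (l - 3)*(l - 1)*(l^4 + 3*l^3 - 10*l^2 - 24*l) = (l - 3)*(l - 1)*(l + 4)*(l^3 - l^2 - 6*l) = (l - 3)*(l - 1)*(l + 2)*(l + 4)*(l^2 - 3*l) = (l - 3)^2*(l - 1)*(l + 2)*(l + 4)*(l)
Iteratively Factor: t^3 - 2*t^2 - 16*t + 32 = (t - 2)*(t^2 - 16) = (t - 4)*(t - 2)*(t + 4)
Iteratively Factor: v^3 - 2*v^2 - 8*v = (v + 2)*(v^2 - 4*v) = v*(v + 2)*(v - 4)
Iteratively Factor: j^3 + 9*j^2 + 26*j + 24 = (j + 2)*(j^2 + 7*j + 12) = (j + 2)*(j + 4)*(j + 3)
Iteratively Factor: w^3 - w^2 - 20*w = (w - 5)*(w^2 + 4*w) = w*(w - 5)*(w + 4)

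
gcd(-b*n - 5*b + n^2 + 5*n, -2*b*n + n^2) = 1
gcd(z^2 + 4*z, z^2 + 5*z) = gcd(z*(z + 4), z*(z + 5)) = z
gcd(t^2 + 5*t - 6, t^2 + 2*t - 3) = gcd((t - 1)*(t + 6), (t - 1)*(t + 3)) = t - 1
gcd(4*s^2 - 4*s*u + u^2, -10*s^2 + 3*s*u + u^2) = 2*s - u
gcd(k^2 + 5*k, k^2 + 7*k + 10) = k + 5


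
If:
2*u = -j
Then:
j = -2*u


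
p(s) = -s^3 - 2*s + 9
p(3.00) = -24.00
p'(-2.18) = -16.26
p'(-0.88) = -4.32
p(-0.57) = 10.33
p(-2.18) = 23.72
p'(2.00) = -14.00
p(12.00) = -1743.00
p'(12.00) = -434.00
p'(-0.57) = -2.97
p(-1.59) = 16.20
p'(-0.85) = -4.17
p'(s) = -3*s^2 - 2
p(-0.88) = 11.44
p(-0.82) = 11.19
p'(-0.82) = -4.02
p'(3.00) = -29.00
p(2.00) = -3.00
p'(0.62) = -3.15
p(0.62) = 7.52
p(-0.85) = 11.31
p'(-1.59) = -9.58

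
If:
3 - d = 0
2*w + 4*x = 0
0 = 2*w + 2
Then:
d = 3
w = -1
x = 1/2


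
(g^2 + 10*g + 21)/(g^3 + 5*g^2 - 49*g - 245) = (g + 3)/(g^2 - 2*g - 35)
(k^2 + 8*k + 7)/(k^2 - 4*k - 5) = (k + 7)/(k - 5)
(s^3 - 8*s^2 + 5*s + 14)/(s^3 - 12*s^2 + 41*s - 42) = (s + 1)/(s - 3)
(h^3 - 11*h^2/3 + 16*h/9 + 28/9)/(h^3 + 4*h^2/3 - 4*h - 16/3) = (9*h^2 - 15*h - 14)/(3*(3*h^2 + 10*h + 8))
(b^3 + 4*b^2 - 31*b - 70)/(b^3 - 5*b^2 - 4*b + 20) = (b + 7)/(b - 2)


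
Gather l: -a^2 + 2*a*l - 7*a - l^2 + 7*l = -a^2 - 7*a - l^2 + l*(2*a + 7)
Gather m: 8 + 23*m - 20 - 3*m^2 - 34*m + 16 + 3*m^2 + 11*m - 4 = 0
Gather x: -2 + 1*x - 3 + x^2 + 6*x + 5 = x^2 + 7*x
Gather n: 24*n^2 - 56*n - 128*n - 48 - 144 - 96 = 24*n^2 - 184*n - 288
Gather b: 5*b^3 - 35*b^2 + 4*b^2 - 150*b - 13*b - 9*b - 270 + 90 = 5*b^3 - 31*b^2 - 172*b - 180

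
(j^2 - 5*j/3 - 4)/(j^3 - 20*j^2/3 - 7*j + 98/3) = (3*j^2 - 5*j - 12)/(3*j^3 - 20*j^2 - 21*j + 98)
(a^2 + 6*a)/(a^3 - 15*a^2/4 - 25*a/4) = 4*(a + 6)/(4*a^2 - 15*a - 25)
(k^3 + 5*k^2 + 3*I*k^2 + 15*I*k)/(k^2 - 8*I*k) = (k^2 + k*(5 + 3*I) + 15*I)/(k - 8*I)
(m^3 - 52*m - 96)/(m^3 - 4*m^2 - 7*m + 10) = (m^2 - 2*m - 48)/(m^2 - 6*m + 5)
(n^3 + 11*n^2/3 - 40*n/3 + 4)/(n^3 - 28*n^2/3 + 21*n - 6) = (n^2 + 4*n - 12)/(n^2 - 9*n + 18)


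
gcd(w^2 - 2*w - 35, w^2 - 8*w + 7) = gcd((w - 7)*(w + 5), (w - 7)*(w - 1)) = w - 7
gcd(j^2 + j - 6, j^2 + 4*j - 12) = j - 2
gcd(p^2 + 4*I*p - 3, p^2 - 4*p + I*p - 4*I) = p + I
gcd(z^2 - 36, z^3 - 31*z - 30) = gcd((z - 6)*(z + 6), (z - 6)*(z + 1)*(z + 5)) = z - 6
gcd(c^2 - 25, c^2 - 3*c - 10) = c - 5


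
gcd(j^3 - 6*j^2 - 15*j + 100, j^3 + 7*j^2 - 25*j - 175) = j - 5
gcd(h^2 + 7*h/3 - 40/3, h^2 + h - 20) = h + 5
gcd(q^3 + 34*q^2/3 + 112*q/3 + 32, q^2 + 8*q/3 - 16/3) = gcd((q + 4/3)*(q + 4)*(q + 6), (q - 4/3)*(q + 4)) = q + 4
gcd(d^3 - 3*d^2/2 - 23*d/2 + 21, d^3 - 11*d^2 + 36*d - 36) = d^2 - 5*d + 6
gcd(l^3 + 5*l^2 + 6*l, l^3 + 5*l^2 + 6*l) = l^3 + 5*l^2 + 6*l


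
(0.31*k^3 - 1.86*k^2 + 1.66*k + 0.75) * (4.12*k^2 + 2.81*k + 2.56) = 1.2772*k^5 - 6.7921*k^4 + 2.4062*k^3 + 2.993*k^2 + 6.3571*k + 1.92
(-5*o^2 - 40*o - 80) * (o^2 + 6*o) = -5*o^4 - 70*o^3 - 320*o^2 - 480*o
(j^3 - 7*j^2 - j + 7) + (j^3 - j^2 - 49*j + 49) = 2*j^3 - 8*j^2 - 50*j + 56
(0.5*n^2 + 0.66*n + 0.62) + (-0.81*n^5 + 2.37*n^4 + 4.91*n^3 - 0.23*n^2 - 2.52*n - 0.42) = -0.81*n^5 + 2.37*n^4 + 4.91*n^3 + 0.27*n^2 - 1.86*n + 0.2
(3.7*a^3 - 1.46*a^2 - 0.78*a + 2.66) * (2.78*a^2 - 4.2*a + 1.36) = 10.286*a^5 - 19.5988*a^4 + 8.9956*a^3 + 8.6852*a^2 - 12.2328*a + 3.6176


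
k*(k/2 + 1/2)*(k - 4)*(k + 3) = k^4/2 - 13*k^2/2 - 6*k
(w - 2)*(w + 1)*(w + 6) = w^3 + 5*w^2 - 8*w - 12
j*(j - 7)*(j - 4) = j^3 - 11*j^2 + 28*j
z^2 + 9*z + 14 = (z + 2)*(z + 7)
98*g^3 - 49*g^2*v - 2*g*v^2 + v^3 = (-7*g + v)*(-2*g + v)*(7*g + v)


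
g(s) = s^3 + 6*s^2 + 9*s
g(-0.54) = -3.27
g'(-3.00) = 0.00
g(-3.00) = 0.00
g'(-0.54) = 3.39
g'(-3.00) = 0.00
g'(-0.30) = 5.67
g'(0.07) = 9.85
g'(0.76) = 19.85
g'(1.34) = 30.47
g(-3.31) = -0.32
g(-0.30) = -2.19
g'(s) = 3*s^2 + 12*s + 9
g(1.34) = 25.24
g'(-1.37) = -1.81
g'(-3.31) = 2.15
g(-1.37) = -3.64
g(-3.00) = 0.00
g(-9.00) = -324.00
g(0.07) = 0.66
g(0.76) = 10.74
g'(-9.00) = 144.00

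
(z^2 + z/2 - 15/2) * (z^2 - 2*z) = z^4 - 3*z^3/2 - 17*z^2/2 + 15*z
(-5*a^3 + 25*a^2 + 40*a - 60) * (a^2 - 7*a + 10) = -5*a^5 + 60*a^4 - 185*a^3 - 90*a^2 + 820*a - 600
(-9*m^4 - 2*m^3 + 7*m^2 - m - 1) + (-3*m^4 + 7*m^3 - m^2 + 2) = -12*m^4 + 5*m^3 + 6*m^2 - m + 1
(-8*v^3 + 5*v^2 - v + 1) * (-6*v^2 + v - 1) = 48*v^5 - 38*v^4 + 19*v^3 - 12*v^2 + 2*v - 1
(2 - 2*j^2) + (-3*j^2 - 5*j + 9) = -5*j^2 - 5*j + 11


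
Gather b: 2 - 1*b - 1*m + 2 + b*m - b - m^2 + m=b*(m - 2) - m^2 + 4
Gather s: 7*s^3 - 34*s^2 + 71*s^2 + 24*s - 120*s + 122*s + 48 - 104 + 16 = 7*s^3 + 37*s^2 + 26*s - 40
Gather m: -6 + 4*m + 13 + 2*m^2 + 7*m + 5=2*m^2 + 11*m + 12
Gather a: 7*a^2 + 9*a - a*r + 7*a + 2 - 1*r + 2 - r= 7*a^2 + a*(16 - r) - 2*r + 4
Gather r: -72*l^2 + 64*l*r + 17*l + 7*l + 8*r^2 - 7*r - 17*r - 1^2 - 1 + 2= -72*l^2 + 24*l + 8*r^2 + r*(64*l - 24)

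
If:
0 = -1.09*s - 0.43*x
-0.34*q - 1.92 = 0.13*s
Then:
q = 0.150836481381543*x - 5.64705882352941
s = -0.394495412844037*x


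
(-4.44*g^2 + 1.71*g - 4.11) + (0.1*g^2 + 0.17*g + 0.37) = -4.34*g^2 + 1.88*g - 3.74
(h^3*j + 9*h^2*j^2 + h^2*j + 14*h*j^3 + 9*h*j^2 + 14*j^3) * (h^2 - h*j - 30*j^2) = h^5*j + 8*h^4*j^2 + h^4*j - 25*h^3*j^3 + 8*h^3*j^2 - 284*h^2*j^4 - 25*h^2*j^3 - 420*h*j^5 - 284*h*j^4 - 420*j^5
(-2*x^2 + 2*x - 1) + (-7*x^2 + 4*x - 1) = -9*x^2 + 6*x - 2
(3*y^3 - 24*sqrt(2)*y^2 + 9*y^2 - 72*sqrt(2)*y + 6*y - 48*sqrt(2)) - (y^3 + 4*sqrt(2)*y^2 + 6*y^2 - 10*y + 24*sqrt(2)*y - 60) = 2*y^3 - 28*sqrt(2)*y^2 + 3*y^2 - 96*sqrt(2)*y + 16*y - 48*sqrt(2) + 60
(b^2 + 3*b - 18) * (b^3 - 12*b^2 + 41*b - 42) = b^5 - 9*b^4 - 13*b^3 + 297*b^2 - 864*b + 756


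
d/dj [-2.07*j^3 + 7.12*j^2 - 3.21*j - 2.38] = -6.21*j^2 + 14.24*j - 3.21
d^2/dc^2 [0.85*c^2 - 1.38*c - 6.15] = 1.70000000000000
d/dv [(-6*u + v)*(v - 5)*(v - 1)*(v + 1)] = -18*u*v^2 + 60*u*v + 6*u + 4*v^3 - 15*v^2 - 2*v + 5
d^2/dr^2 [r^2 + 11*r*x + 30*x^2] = 2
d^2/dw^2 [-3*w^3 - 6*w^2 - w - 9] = -18*w - 12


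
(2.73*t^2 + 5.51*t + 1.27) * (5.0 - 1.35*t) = -3.6855*t^3 + 6.2115*t^2 + 25.8355*t + 6.35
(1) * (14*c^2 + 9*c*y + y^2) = 14*c^2 + 9*c*y + y^2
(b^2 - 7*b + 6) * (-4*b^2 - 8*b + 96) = -4*b^4 + 20*b^3 + 128*b^2 - 720*b + 576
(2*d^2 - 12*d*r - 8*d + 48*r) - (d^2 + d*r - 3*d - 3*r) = d^2 - 13*d*r - 5*d + 51*r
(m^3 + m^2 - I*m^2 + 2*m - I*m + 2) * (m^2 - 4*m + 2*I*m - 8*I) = m^5 - 3*m^4 + I*m^4 - 3*I*m^3 - 12*m^2 - 16*m - 12*I*m - 16*I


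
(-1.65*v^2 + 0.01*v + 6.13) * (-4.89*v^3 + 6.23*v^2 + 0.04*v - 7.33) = 8.0685*v^5 - 10.3284*v^4 - 29.9794*v^3 + 50.2848*v^2 + 0.1719*v - 44.9329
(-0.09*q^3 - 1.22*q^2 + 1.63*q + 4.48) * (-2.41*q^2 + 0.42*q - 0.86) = 0.2169*q^5 + 2.9024*q^4 - 4.3633*q^3 - 9.063*q^2 + 0.4798*q - 3.8528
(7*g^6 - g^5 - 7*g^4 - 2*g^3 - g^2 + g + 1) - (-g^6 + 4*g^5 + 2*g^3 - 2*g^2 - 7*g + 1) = 8*g^6 - 5*g^5 - 7*g^4 - 4*g^3 + g^2 + 8*g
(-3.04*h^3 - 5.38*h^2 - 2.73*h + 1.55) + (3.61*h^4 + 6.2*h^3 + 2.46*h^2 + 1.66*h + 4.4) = 3.61*h^4 + 3.16*h^3 - 2.92*h^2 - 1.07*h + 5.95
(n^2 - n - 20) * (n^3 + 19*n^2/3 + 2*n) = n^5 + 16*n^4/3 - 73*n^3/3 - 386*n^2/3 - 40*n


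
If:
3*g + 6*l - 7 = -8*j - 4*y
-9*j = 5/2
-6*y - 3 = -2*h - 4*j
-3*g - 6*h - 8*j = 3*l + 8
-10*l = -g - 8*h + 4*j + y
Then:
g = 34513/2781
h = -10559/1854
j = -5/18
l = -8192/2781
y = -2395/927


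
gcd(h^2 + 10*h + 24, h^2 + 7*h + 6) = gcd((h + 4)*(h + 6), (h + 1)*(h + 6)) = h + 6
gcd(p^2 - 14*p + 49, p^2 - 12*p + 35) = p - 7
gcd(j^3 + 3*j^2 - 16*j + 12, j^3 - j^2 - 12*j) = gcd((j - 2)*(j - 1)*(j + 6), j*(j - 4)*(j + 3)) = 1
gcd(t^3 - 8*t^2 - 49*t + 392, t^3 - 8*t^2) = t - 8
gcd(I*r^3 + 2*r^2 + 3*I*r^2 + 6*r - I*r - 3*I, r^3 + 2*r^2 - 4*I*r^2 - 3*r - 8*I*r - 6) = r - I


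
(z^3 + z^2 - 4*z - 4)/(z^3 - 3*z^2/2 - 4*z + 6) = 2*(z + 1)/(2*z - 3)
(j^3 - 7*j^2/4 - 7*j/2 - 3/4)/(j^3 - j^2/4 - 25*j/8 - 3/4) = 2*(j^2 - 2*j - 3)/(2*j^2 - j - 6)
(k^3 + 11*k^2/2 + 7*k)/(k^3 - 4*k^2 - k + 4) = k*(2*k^2 + 11*k + 14)/(2*(k^3 - 4*k^2 - k + 4))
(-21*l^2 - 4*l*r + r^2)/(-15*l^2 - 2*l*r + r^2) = (-7*l + r)/(-5*l + r)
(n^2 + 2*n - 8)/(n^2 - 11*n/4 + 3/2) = 4*(n + 4)/(4*n - 3)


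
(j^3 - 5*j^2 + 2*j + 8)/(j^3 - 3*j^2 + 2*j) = (j^2 - 3*j - 4)/(j*(j - 1))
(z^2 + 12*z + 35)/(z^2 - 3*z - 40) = (z + 7)/(z - 8)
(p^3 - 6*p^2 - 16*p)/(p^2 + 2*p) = p - 8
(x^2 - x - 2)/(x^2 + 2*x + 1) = (x - 2)/(x + 1)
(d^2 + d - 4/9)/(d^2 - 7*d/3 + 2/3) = (d + 4/3)/(d - 2)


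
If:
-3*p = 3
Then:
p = -1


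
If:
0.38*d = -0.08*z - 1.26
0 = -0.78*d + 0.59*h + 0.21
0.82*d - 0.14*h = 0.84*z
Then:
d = -2.87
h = -4.15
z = -2.11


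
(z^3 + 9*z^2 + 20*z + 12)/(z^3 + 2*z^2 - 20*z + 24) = (z^2 + 3*z + 2)/(z^2 - 4*z + 4)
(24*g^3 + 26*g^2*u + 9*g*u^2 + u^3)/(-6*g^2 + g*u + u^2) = (8*g^2 + 6*g*u + u^2)/(-2*g + u)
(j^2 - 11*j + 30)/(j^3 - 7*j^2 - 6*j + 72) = (j - 5)/(j^2 - j - 12)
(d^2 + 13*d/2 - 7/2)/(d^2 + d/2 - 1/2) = (d + 7)/(d + 1)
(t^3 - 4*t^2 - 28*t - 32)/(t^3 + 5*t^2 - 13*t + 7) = (t^3 - 4*t^2 - 28*t - 32)/(t^3 + 5*t^2 - 13*t + 7)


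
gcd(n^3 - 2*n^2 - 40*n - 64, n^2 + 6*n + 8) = n^2 + 6*n + 8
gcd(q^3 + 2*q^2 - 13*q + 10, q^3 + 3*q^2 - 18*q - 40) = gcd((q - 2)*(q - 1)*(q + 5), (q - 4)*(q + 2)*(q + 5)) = q + 5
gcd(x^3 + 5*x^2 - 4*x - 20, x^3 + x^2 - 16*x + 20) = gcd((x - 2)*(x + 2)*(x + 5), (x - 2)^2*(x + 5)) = x^2 + 3*x - 10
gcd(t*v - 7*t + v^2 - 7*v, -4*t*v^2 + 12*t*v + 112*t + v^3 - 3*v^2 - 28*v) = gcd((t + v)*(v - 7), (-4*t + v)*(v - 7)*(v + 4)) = v - 7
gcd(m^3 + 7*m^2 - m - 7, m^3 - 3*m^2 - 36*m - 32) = m + 1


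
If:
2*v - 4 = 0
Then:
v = 2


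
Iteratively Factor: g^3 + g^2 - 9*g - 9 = (g + 1)*(g^2 - 9) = (g + 1)*(g + 3)*(g - 3)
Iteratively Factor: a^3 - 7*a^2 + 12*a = (a - 3)*(a^2 - 4*a) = (a - 4)*(a - 3)*(a)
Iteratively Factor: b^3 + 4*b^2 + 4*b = (b + 2)*(b^2 + 2*b) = b*(b + 2)*(b + 2)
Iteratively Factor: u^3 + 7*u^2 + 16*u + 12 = (u + 2)*(u^2 + 5*u + 6) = (u + 2)*(u + 3)*(u + 2)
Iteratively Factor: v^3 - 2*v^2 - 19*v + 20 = (v - 1)*(v^2 - v - 20) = (v - 1)*(v + 4)*(v - 5)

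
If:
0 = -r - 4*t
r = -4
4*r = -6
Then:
No Solution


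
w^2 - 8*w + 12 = (w - 6)*(w - 2)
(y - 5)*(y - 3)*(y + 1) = y^3 - 7*y^2 + 7*y + 15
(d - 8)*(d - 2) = d^2 - 10*d + 16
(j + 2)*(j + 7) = j^2 + 9*j + 14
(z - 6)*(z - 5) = z^2 - 11*z + 30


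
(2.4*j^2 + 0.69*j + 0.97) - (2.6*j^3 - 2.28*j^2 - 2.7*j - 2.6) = -2.6*j^3 + 4.68*j^2 + 3.39*j + 3.57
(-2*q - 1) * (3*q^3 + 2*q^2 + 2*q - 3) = -6*q^4 - 7*q^3 - 6*q^2 + 4*q + 3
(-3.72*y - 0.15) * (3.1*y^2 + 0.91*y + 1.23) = -11.532*y^3 - 3.8502*y^2 - 4.7121*y - 0.1845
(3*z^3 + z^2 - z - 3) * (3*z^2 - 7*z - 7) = 9*z^5 - 18*z^4 - 31*z^3 - 9*z^2 + 28*z + 21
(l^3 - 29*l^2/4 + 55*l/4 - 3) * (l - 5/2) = l^4 - 39*l^3/4 + 255*l^2/8 - 299*l/8 + 15/2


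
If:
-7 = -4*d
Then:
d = 7/4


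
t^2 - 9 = (t - 3)*(t + 3)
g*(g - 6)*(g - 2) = g^3 - 8*g^2 + 12*g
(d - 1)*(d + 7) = d^2 + 6*d - 7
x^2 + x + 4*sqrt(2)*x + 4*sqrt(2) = (x + 1)*(x + 4*sqrt(2))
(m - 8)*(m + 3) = m^2 - 5*m - 24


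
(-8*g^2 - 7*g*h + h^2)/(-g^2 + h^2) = (8*g - h)/(g - h)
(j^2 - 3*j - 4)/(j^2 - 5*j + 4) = (j + 1)/(j - 1)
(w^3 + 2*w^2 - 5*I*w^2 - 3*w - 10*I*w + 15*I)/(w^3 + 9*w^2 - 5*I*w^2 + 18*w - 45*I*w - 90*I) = (w - 1)/(w + 6)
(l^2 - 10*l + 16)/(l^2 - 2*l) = (l - 8)/l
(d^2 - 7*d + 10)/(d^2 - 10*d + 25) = (d - 2)/(d - 5)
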